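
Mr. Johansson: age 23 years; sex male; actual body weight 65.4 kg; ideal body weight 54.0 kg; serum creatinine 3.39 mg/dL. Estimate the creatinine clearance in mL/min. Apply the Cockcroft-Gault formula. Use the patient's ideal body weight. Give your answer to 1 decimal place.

CrCl = (140 − 23) × 54 / (72 × 3.39) = 6318.0 / 244.08 ≈ 25.9 mL/min

25.9 mL/min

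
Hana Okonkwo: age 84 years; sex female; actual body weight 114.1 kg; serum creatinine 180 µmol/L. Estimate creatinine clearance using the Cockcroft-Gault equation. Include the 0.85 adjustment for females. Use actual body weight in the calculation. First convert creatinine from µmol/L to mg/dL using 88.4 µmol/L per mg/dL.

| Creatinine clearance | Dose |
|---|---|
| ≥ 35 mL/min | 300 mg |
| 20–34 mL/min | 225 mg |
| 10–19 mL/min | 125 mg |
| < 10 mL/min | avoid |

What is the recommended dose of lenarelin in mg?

300 mg

SCr = 180 / 88.4 = 2.036 mg/dL
CrCl = (140 − 84) × 114.1 / (72 × 2.036) × 0.85 = 6389.6 / 146.59 × 0.85 ≈ 37.0 mL/min
CrCl ≈ 37 mL/min → bracket ≥ 35 mL/min.
Dose for this bracket: 300 mg.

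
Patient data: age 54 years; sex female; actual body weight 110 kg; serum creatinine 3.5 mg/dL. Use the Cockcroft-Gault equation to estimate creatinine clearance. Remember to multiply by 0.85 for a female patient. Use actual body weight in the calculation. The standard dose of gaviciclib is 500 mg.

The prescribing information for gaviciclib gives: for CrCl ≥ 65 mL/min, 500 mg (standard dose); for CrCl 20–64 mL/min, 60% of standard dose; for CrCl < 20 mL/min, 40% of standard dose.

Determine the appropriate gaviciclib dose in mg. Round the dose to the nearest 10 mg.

300 mg

CrCl = (140 − 54) × 110 / (72 × 3.5) × 0.85 = 9460.0 / 252.00 × 0.85 ≈ 31.9 mL/min
CrCl ≈ 32 mL/min → bracket 20–64 mL/min.
60% of 500 mg = 300 mg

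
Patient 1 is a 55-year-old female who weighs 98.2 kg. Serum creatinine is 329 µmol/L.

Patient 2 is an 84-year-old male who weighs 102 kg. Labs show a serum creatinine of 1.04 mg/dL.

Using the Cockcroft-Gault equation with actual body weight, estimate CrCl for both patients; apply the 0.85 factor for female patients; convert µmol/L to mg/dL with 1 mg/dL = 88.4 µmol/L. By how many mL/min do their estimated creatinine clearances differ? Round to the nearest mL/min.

50 mL/min

Patient 1: SCr = 329 / 88.4 = 3.722 mg/dL
Patient 1: CrCl = (140 − 55) × 98.2 / (72 × 3.722) × 0.85 = 8347.0 / 267.98 × 0.85 ≈ 26.5 mL/min
Patient 2: CrCl = (140 − 84) × 102 / (72 × 1.04) = 5712.0 / 74.88 ≈ 76.3 mL/min
|26.5 − 76.3| = 49.8 mL/min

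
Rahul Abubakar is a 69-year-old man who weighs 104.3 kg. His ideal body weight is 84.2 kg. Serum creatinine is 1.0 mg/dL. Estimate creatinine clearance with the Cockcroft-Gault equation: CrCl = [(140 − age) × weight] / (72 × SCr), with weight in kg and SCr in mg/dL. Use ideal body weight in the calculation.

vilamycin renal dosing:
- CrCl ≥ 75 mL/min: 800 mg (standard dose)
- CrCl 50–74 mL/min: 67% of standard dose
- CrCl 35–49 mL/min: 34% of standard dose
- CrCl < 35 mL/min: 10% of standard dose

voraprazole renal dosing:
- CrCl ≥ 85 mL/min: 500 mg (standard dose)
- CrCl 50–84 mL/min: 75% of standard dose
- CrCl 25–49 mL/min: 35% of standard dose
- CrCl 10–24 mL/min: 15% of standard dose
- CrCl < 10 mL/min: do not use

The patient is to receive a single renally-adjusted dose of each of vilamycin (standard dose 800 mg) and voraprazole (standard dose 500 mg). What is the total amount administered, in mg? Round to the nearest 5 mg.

CrCl = (140 − 69) × 84.2 / (72 × 1) = 5978.2 / 72.00 ≈ 83.0 mL/min
CrCl ≈ 83 mL/min.
vilamycin: ≥ 75 mL/min → 100% of 800 mg = 800 mg.
voraprazole: 50–84 mL/min → 75% of 500 mg = 375 mg.
Total = 800 + 375 = 1175 mg.

1175 mg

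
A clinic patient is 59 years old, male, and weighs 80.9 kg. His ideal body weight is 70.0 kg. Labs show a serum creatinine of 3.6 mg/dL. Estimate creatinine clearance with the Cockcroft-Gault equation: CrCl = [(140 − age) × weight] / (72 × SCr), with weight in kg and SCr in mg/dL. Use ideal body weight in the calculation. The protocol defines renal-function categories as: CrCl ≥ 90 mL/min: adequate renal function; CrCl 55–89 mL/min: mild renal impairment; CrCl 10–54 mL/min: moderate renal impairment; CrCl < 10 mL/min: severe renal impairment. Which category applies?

CrCl = (140 − 59) × 70 / (72 × 3.6) = 5670.0 / 259.20 ≈ 21.9 mL/min
22 mL/min falls in the 'moderate renal impairment' range.

moderate renal impairment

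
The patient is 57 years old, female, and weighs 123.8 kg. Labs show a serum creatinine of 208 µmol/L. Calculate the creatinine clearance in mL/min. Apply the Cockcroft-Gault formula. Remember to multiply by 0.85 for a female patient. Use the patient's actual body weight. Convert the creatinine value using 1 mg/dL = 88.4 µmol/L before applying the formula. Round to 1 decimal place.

51.6 mL/min

SCr = 208 / 88.4 = 2.353 mg/dL
CrCl = (140 − 57) × 123.8 / (72 × 2.353) × 0.85 = 10275.4 / 169.42 × 0.85 ≈ 51.6 mL/min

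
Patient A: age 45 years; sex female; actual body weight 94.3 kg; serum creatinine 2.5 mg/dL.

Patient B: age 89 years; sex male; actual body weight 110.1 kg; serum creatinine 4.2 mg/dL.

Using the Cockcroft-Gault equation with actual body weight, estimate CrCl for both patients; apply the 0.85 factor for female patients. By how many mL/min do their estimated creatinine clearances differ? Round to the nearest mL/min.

24 mL/min

Patient A: CrCl = (140 − 45) × 94.3 / (72 × 2.5) × 0.85 = 8958.5 / 180.00 × 0.85 ≈ 42.3 mL/min
Patient B: CrCl = (140 − 89) × 110.1 / (72 × 4.2) = 5615.1 / 302.40 ≈ 18.6 mL/min
|42.3 − 18.6| = 23.7 mL/min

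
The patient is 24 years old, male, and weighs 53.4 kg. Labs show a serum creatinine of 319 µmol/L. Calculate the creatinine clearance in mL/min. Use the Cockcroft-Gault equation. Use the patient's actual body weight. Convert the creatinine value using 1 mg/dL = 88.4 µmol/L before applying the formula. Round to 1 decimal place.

SCr = 319 / 88.4 = 3.609 mg/dL
CrCl = (140 − 24) × 53.4 / (72 × 3.609) = 6194.4 / 259.85 ≈ 23.8 mL/min

23.8 mL/min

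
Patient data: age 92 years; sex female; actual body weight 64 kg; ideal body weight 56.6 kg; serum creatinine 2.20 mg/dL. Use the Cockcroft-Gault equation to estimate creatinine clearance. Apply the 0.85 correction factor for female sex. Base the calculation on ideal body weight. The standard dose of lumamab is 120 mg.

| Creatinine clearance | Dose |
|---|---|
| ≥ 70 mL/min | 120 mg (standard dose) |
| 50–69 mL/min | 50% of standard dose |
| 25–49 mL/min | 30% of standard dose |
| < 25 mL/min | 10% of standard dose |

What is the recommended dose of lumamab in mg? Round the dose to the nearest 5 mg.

CrCl = (140 − 92) × 56.6 / (72 × 2.2) × 0.85 = 2716.8 / 158.40 × 0.85 ≈ 14.6 mL/min
CrCl ≈ 15 mL/min → bracket < 25 mL/min.
10% of 120 mg = 12 mg → 10 mg

10 mg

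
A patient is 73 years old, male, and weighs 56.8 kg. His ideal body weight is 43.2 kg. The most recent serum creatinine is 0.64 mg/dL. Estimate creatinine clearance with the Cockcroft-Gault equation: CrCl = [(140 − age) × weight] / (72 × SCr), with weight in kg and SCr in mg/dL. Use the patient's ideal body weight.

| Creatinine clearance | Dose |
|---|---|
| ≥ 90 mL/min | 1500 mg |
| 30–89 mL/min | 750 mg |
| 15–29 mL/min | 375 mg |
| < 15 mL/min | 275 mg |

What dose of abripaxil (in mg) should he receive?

750 mg

CrCl = (140 − 73) × 43.2 / (72 × 0.64) = 2894.4 / 46.08 ≈ 62.8 mL/min
CrCl ≈ 63 mL/min → bracket 30–89 mL/min.
Dose for this bracket: 750 mg.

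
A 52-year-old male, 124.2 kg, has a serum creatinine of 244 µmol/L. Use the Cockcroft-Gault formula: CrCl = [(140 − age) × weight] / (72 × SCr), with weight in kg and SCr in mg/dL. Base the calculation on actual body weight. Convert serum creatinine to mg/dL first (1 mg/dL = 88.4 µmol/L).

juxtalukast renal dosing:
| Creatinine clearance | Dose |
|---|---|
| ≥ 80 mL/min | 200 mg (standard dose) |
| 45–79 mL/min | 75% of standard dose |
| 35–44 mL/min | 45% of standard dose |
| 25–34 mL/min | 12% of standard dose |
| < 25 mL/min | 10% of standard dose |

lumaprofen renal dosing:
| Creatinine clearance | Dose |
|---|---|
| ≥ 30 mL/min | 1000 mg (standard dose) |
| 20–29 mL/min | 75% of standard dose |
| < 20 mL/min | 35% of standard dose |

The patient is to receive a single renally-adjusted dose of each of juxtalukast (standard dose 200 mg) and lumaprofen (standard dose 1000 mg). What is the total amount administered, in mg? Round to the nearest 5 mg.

SCr = 244 / 88.4 = 2.76 mg/dL
CrCl = (140 − 52) × 124.2 / (72 × 2.76) = 10929.6 / 198.72 ≈ 55.0 mL/min
CrCl ≈ 55 mL/min.
juxtalukast: 45–79 mL/min → 75% of 200 mg = 150 mg.
lumaprofen: ≥ 30 mL/min → 100% of 1000 mg = 1000 mg.
Total = 150 + 1000 = 1150 mg.

1150 mg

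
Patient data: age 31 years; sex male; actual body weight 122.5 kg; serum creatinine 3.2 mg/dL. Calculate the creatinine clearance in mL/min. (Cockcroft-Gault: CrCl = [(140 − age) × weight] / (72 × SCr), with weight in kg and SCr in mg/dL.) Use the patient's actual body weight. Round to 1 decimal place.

CrCl = (140 − 31) × 122.5 / (72 × 3.2) = 13352.5 / 230.40 ≈ 58.0 mL/min

58.0 mL/min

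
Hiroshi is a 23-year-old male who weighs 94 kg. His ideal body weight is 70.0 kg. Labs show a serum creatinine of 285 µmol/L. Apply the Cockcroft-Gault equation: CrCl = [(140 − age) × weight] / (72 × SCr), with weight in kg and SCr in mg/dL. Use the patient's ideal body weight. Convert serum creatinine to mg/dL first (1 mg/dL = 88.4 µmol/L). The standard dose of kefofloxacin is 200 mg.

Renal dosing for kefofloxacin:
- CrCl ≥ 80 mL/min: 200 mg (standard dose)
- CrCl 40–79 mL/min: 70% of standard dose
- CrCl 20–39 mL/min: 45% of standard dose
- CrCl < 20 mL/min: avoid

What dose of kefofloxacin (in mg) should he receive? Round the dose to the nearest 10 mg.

SCr = 285 / 88.4 = 3.224 mg/dL
CrCl = (140 − 23) × 70 / (72 × 3.224) = 8190.0 / 232.13 ≈ 35.3 mL/min
CrCl ≈ 35 mL/min → bracket 20–39 mL/min.
45% of 200 mg = 90 mg

90 mg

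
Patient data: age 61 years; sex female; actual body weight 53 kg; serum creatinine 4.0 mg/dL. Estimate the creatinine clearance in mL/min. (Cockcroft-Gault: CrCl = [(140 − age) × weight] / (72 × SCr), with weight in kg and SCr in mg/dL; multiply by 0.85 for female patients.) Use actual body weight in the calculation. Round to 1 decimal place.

CrCl = (140 − 61) × 53 / (72 × 4) × 0.85 = 4187.0 / 288.00 × 0.85 ≈ 12.4 mL/min

12.4 mL/min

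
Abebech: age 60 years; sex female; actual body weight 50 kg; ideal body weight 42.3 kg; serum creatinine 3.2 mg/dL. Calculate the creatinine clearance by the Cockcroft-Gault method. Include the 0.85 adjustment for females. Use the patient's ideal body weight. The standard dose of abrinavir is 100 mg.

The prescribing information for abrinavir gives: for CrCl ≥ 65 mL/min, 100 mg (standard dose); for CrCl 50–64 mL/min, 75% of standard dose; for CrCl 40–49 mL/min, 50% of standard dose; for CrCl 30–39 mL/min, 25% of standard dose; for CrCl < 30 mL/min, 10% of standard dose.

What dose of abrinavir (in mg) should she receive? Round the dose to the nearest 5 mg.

10 mg

CrCl = (140 − 60) × 42.3 / (72 × 3.2) × 0.85 = 3384.0 / 230.40 × 0.85 ≈ 12.5 mL/min
CrCl ≈ 12 mL/min → bracket < 30 mL/min.
10% of 100 mg = 10 mg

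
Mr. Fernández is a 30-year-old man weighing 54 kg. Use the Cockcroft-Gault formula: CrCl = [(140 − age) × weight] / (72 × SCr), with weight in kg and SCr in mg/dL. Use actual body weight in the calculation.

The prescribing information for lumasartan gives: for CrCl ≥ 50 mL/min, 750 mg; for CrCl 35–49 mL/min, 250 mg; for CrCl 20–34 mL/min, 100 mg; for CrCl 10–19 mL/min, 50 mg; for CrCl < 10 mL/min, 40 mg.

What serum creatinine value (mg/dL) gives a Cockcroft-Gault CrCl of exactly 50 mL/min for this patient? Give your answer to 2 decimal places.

1.65 mg/dL

Standard dose requires CrCl ≥ 50 mL/min.
Set (140 − 30) × 54 / (72 × SCr) = 50
SCr = (140 − 30) × 54 / (72 × 50) = 1.650 mg/dL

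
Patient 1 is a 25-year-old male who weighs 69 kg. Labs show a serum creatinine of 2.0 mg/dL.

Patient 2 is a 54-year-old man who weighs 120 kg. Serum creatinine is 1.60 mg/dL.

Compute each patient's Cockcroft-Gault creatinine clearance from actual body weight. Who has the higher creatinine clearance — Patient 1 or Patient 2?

Patient 1: CrCl = (140 − 25) × 69 / (72 × 2) = 7935.0 / 144.00 ≈ 55.1 mL/min
Patient 2: CrCl = (140 − 54) × 120 / (72 × 1.6) = 10320.0 / 115.20 ≈ 89.6 mL/min
55.1 vs 89.6 mL/min → Patient 2 is higher.

Patient 2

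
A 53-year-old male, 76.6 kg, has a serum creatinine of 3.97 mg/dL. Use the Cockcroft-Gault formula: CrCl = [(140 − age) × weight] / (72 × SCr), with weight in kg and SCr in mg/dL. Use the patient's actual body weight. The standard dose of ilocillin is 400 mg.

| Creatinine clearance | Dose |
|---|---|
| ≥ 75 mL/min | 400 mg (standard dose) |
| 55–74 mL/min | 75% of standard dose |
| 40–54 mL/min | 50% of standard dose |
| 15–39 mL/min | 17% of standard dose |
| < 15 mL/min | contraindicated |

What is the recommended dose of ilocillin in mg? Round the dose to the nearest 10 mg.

CrCl = (140 − 53) × 76.6 / (72 × 3.97) = 6664.2 / 285.84 ≈ 23.3 mL/min
CrCl ≈ 23 mL/min → bracket 15–39 mL/min.
17% of 400 mg = 68 mg → 70 mg

70 mg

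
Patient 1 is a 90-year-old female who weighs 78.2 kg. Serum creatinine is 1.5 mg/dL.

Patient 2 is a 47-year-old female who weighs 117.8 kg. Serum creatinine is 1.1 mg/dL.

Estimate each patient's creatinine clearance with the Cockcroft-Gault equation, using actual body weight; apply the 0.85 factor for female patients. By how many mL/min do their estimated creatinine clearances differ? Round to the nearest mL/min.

Patient 1: CrCl = (140 − 90) × 78.2 / (72 × 1.5) × 0.85 = 3910.0 / 108.00 × 0.85 ≈ 30.8 mL/min
Patient 2: CrCl = (140 − 47) × 117.8 / (72 × 1.1) × 0.85 = 10955.4 / 79.20 × 0.85 ≈ 117.6 mL/min
|30.8 − 117.6| = 86.8 mL/min

87 mL/min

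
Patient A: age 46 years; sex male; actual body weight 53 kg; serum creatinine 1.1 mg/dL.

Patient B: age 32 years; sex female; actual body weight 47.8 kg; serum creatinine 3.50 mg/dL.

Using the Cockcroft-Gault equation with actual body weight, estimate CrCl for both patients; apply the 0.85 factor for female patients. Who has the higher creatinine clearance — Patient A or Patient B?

Patient A

Patient A: CrCl = (140 − 46) × 53 / (72 × 1.1) = 4982.0 / 79.20 ≈ 62.9 mL/min
Patient B: CrCl = (140 − 32) × 47.8 / (72 × 3.5) × 0.85 = 5162.4 / 252.00 × 0.85 ≈ 17.4 mL/min
62.9 vs 17.4 mL/min → Patient A is higher.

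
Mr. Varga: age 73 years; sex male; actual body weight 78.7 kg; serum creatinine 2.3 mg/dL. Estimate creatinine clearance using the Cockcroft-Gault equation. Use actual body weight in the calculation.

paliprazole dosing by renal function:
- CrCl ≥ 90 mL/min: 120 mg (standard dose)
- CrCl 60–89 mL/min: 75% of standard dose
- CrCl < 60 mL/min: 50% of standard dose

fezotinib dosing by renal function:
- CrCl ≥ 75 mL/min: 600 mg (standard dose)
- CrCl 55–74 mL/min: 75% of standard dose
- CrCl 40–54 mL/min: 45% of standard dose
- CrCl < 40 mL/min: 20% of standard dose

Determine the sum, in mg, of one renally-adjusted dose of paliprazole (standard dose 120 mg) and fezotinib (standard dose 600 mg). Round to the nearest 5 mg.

CrCl = (140 − 73) × 78.7 / (72 × 2.3) = 5272.9 / 165.60 ≈ 31.8 mL/min
CrCl ≈ 32 mL/min.
paliprazole: < 60 mL/min → 50% of 120 mg = 60 mg.
fezotinib: < 40 mL/min → 20% of 600 mg = 120 mg.
Total = 60 + 120 = 180 mg.

180 mg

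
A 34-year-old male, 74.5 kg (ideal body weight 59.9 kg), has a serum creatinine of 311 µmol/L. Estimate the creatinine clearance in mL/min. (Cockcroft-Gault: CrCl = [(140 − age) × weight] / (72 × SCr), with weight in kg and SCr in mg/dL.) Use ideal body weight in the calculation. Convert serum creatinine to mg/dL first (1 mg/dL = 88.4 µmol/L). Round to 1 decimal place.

25.1 mL/min

SCr = 311 / 88.4 = 3.518 mg/dL
CrCl = (140 − 34) × 59.9 / (72 × 3.518) = 6349.4 / 253.30 ≈ 25.1 mL/min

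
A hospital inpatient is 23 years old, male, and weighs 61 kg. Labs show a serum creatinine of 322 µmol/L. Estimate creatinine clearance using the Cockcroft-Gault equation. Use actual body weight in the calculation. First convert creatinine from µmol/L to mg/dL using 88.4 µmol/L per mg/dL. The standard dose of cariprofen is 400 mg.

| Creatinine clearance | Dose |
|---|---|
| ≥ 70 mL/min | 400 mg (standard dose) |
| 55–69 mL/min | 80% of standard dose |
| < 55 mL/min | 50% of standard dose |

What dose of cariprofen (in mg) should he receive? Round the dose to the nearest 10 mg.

200 mg

SCr = 322 / 88.4 = 3.643 mg/dL
CrCl = (140 − 23) × 61 / (72 × 3.643) = 7137.0 / 262.30 ≈ 27.2 mL/min
CrCl ≈ 27 mL/min → bracket < 55 mL/min.
50% of 400 mg = 200 mg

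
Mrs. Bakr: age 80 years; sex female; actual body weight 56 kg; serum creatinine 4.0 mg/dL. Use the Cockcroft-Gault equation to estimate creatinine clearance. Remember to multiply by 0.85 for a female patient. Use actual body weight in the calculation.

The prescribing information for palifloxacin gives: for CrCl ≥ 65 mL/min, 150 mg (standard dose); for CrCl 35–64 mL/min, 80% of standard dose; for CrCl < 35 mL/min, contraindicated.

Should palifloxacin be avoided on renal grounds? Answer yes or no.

CrCl = (140 − 80) × 56 / (72 × 4) × 0.85 = 3360.0 / 288.00 × 0.85 ≈ 9.9 mL/min
CrCl ≈ 10 mL/min, which is < 35 mL/min.

yes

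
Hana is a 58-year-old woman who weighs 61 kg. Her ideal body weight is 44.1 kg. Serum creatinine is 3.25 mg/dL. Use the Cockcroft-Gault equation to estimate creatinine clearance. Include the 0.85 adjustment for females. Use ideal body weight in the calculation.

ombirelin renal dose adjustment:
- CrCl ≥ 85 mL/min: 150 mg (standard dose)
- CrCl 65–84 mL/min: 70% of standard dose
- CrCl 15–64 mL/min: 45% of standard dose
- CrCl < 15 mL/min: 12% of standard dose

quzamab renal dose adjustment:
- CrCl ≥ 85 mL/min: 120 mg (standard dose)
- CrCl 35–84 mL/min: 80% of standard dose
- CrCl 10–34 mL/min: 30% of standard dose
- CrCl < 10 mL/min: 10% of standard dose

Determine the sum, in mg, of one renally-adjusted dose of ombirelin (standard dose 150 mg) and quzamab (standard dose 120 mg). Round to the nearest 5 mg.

CrCl = (140 − 58) × 44.1 / (72 × 3.25) × 0.85 = 3616.2 / 234.00 × 0.85 ≈ 13.1 mL/min
CrCl ≈ 13 mL/min.
ombirelin: < 15 mL/min → 12% of 150 mg = 18 mg.
quzamab: 10–34 mL/min → 30% of 120 mg = 36 mg.
Total = 18 + 36 = 54 mg.

55 mg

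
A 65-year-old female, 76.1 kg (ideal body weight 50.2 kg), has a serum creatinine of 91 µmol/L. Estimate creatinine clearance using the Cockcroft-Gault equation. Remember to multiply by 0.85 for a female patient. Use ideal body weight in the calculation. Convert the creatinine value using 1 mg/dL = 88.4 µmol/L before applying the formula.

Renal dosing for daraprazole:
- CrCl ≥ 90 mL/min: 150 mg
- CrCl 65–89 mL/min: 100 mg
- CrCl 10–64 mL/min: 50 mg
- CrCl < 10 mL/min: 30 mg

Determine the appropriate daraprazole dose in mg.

SCr = 91 / 88.4 = 1.029 mg/dL
CrCl = (140 − 65) × 50.2 / (72 × 1.029) × 0.85 = 3765.0 / 74.09 × 0.85 ≈ 43.2 mL/min
CrCl ≈ 43 mL/min → bracket 10–64 mL/min.
Dose for this bracket: 50 mg.

50 mg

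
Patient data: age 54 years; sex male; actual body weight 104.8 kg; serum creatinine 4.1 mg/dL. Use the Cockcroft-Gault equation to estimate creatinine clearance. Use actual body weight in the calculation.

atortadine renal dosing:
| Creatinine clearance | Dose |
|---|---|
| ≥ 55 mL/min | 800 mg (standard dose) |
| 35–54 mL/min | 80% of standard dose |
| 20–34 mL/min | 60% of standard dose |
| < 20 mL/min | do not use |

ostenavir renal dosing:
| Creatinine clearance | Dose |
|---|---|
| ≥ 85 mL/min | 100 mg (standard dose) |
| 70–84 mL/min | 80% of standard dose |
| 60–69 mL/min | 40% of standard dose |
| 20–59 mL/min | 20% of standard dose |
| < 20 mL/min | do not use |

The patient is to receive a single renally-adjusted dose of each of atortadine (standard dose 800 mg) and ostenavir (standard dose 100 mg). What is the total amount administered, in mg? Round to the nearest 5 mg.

500 mg

CrCl = (140 − 54) × 104.8 / (72 × 4.1) = 9012.8 / 295.20 ≈ 30.5 mL/min
CrCl ≈ 31 mL/min.
atortadine: 20–34 mL/min → 60% of 800 mg = 480 mg.
ostenavir: 20–59 mL/min → 20% of 100 mg = 20 mg.
Total = 480 + 20 = 500 mg.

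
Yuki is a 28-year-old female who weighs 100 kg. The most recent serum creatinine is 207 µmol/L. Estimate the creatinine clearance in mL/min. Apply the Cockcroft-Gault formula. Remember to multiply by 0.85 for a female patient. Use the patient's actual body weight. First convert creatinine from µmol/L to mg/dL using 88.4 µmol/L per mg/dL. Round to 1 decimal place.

56.5 mL/min

SCr = 207 / 88.4 = 2.342 mg/dL
CrCl = (140 − 28) × 100 / (72 × 2.342) × 0.85 = 11200.0 / 168.62 × 0.85 ≈ 56.5 mL/min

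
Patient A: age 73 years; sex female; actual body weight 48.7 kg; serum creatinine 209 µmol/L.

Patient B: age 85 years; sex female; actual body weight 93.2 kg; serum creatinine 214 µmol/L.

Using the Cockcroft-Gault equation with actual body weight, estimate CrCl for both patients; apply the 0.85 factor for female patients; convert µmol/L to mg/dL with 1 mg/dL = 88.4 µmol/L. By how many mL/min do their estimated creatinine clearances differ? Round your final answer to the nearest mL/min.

Patient A: SCr = 209 / 88.4 = 2.364 mg/dL
Patient A: CrCl = (140 − 73) × 48.7 / (72 × 2.364) × 0.85 = 3262.9 / 170.21 × 0.85 ≈ 16.3 mL/min
Patient B: SCr = 214 / 88.4 = 2.421 mg/dL
Patient B: CrCl = (140 − 85) × 93.2 / (72 × 2.421) × 0.85 = 5126.0 / 174.31 × 0.85 ≈ 25.0 mL/min
|16.3 − 25.0| = 8.7 mL/min

9 mL/min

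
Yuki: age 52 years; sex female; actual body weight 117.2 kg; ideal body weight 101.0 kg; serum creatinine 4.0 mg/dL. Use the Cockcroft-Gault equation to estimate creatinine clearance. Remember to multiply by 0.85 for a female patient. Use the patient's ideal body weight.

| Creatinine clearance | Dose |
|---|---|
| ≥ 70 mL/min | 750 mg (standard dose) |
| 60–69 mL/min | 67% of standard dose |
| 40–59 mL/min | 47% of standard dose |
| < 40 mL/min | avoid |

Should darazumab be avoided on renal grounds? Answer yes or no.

CrCl = (140 − 52) × 101 / (72 × 4) × 0.85 = 8888.0 / 288.00 × 0.85 ≈ 26.2 mL/min
CrCl ≈ 26 mL/min, which is < 40 mL/min.

yes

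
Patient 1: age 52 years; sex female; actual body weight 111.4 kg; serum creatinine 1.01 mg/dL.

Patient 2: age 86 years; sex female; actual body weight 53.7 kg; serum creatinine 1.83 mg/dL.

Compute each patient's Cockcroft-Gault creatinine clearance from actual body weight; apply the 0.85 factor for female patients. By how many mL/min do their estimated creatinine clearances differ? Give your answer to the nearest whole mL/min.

Patient 1: CrCl = (140 − 52) × 111.4 / (72 × 1.01) × 0.85 = 9803.2 / 72.72 × 0.85 ≈ 114.6 mL/min
Patient 2: CrCl = (140 − 86) × 53.7 / (72 × 1.83) × 0.85 = 2899.8 / 131.76 × 0.85 ≈ 18.7 mL/min
|114.6 − 18.7| = 95.9 mL/min

96 mL/min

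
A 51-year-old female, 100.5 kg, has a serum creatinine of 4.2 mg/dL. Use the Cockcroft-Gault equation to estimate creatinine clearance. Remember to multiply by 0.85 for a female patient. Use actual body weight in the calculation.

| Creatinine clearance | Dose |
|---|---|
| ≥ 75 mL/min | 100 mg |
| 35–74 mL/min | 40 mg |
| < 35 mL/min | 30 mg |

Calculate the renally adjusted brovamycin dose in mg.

CrCl = (140 − 51) × 100.5 / (72 × 4.2) × 0.85 = 8944.5 / 302.40 × 0.85 ≈ 25.1 mL/min
CrCl ≈ 25 mL/min → bracket < 35 mL/min.
Dose for this bracket: 30 mg.

30 mg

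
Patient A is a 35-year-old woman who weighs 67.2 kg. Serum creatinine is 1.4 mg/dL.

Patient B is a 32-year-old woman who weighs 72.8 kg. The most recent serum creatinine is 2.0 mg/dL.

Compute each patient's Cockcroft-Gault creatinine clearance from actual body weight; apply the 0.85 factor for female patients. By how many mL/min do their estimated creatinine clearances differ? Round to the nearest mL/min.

Patient A: CrCl = (140 − 35) × 67.2 / (72 × 1.4) × 0.85 = 7056.0 / 100.80 × 0.85 ≈ 59.5 mL/min
Patient B: CrCl = (140 − 32) × 72.8 / (72 × 2) × 0.85 = 7862.4 / 144.00 × 0.85 ≈ 46.4 mL/min
|59.5 − 46.4| = 13.1 mL/min

13 mL/min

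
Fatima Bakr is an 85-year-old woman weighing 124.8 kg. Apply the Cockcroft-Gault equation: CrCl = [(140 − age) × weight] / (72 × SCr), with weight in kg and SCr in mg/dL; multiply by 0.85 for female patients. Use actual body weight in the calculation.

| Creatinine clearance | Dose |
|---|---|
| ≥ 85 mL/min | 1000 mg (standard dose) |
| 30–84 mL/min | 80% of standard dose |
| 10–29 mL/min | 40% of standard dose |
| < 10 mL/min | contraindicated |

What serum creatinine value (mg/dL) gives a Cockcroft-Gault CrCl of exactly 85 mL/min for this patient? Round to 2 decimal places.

0.95 mg/dL

Standard dose requires CrCl ≥ 85 mL/min.
Set (140 − 85) × 124.8 × 0.85 / (72 × SCr) = 85
SCr = (140 − 85) × 124.8 × 0.85 / (72 × 85) = 0.953 mg/dL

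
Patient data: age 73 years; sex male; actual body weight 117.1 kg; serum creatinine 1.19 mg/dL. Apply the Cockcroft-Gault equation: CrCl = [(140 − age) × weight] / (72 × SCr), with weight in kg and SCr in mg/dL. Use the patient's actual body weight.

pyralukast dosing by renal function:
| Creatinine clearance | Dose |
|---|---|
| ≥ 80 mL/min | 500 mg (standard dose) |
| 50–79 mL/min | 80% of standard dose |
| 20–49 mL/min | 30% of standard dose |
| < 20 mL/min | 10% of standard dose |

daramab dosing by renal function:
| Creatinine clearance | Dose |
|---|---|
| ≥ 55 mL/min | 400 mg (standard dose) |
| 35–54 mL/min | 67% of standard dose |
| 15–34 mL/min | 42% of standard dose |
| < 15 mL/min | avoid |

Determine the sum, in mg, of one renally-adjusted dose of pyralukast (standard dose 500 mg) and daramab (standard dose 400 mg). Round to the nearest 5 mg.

900 mg

CrCl = (140 − 73) × 117.1 / (72 × 1.19) = 7845.7 / 85.68 ≈ 91.6 mL/min
CrCl ≈ 92 mL/min.
pyralukast: ≥ 80 mL/min → 100% of 500 mg = 500 mg.
daramab: ≥ 55 mL/min → 100% of 400 mg = 400 mg.
Total = 500 + 400 = 900 mg.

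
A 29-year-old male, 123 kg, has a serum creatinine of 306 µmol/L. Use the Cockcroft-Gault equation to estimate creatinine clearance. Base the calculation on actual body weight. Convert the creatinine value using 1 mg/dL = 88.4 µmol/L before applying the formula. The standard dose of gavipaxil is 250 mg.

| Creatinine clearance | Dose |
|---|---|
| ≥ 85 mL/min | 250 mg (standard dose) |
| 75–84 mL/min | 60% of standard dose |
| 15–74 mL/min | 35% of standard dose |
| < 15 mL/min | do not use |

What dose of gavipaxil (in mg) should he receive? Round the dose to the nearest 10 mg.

90 mg

SCr = 306 / 88.4 = 3.462 mg/dL
CrCl = (140 − 29) × 123 / (72 × 3.462) = 13653.0 / 249.26 ≈ 54.8 mL/min
CrCl ≈ 55 mL/min → bracket 15–74 mL/min.
35% of 250 mg = 87.5 mg → 90 mg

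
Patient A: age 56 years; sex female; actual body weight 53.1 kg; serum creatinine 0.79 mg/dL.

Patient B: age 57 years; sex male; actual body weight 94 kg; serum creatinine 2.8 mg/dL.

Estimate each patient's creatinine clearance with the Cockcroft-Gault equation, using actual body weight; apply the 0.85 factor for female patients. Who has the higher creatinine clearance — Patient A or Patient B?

Patient A: CrCl = (140 − 56) × 53.1 / (72 × 0.79) × 0.85 = 4460.4 / 56.88 × 0.85 ≈ 66.7 mL/min
Patient B: CrCl = (140 − 57) × 94 / (72 × 2.8) = 7802.0 / 201.60 ≈ 38.7 mL/min
66.7 vs 38.7 mL/min → Patient A is higher.

Patient A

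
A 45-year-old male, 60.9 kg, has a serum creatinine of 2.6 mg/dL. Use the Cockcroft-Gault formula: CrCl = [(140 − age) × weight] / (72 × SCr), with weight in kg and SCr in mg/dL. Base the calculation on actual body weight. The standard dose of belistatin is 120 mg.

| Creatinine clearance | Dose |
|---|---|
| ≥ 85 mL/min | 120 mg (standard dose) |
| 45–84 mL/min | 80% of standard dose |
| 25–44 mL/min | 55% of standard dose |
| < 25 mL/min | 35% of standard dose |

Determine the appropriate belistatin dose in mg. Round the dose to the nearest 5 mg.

CrCl = (140 − 45) × 60.9 / (72 × 2.6) = 5785.5 / 187.20 ≈ 30.9 mL/min
CrCl ≈ 31 mL/min → bracket 25–44 mL/min.
55% of 120 mg = 66 mg → 65 mg

65 mg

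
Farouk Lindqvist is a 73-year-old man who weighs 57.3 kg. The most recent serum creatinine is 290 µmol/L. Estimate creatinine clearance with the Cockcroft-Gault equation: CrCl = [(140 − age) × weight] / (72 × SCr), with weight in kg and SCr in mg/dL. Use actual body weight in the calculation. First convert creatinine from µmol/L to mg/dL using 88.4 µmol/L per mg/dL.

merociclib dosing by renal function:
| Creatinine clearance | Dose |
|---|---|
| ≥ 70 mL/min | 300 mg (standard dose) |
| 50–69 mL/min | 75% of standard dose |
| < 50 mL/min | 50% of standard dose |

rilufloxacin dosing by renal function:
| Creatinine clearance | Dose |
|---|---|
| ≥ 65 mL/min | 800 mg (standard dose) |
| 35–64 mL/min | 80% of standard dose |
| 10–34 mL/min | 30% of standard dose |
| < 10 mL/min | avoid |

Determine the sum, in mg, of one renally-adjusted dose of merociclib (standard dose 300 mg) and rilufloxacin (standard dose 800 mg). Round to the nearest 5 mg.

SCr = 290 / 88.4 = 3.281 mg/dL
CrCl = (140 − 73) × 57.3 / (72 × 3.281) = 3839.1 / 236.23 ≈ 16.3 mL/min
CrCl ≈ 16 mL/min.
merociclib: < 50 mL/min → 50% of 300 mg = 150 mg.
rilufloxacin: 10–34 mL/min → 30% of 800 mg = 240 mg.
Total = 150 + 240 = 390 mg.

390 mg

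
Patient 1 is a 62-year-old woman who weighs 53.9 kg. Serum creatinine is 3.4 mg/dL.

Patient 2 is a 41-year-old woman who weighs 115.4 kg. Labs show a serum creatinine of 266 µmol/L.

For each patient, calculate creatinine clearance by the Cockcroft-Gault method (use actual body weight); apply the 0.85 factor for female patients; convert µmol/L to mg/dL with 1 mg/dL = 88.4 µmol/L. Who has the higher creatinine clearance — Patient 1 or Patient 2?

Patient 2

Patient 1: CrCl = (140 − 62) × 53.9 / (72 × 3.4) × 0.85 = 4204.2 / 244.80 × 0.85 ≈ 14.6 mL/min
Patient 2: SCr = 266 / 88.4 = 3.009 mg/dL
Patient 2: CrCl = (140 − 41) × 115.4 / (72 × 3.009) × 0.85 = 11424.6 / 216.65 × 0.85 ≈ 44.8 mL/min
14.6 vs 44.8 mL/min → Patient 2 is higher.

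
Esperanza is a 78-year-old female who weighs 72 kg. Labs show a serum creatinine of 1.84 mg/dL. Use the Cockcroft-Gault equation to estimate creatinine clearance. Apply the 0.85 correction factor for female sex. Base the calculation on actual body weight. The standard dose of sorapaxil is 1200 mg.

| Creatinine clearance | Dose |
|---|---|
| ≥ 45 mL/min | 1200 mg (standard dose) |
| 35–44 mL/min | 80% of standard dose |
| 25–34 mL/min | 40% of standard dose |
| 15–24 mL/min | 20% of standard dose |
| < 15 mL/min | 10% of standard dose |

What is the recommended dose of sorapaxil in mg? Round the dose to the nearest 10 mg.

480 mg

CrCl = (140 − 78) × 72 / (72 × 1.84) × 0.85 = 4464.0 / 132.48 × 0.85 ≈ 28.6 mL/min
CrCl ≈ 29 mL/min → bracket 25–34 mL/min.
40% of 1200 mg = 480 mg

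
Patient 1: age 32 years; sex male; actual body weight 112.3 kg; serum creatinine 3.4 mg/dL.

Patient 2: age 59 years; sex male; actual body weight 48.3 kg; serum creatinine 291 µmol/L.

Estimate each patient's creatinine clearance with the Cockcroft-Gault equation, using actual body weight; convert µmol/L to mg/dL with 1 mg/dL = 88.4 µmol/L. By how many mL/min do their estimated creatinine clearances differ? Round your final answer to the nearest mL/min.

Patient 1: CrCl = (140 − 32) × 112.3 / (72 × 3.4) = 12128.4 / 244.80 ≈ 49.5 mL/min
Patient 2: SCr = 291 / 88.4 = 3.292 mg/dL
Patient 2: CrCl = (140 − 59) × 48.3 / (72 × 3.292) = 3912.3 / 237.02 ≈ 16.5 mL/min
|49.5 − 16.5| = 33.0 mL/min

33 mL/min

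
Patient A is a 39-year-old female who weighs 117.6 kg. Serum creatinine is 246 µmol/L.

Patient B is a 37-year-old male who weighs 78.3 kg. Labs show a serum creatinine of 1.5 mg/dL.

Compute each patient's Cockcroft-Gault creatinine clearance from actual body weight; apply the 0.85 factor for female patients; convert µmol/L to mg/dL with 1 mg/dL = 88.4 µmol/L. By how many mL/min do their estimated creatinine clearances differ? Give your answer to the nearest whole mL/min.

Patient A: SCr = 246 / 88.4 = 2.783 mg/dL
Patient A: CrCl = (140 − 39) × 117.6 / (72 × 2.783) × 0.85 = 11877.6 / 200.38 × 0.85 ≈ 50.4 mL/min
Patient B: CrCl = (140 − 37) × 78.3 / (72 × 1.5) = 8064.9 / 108.00 ≈ 74.7 mL/min
|50.4 − 74.7| = 24.3 mL/min

24 mL/min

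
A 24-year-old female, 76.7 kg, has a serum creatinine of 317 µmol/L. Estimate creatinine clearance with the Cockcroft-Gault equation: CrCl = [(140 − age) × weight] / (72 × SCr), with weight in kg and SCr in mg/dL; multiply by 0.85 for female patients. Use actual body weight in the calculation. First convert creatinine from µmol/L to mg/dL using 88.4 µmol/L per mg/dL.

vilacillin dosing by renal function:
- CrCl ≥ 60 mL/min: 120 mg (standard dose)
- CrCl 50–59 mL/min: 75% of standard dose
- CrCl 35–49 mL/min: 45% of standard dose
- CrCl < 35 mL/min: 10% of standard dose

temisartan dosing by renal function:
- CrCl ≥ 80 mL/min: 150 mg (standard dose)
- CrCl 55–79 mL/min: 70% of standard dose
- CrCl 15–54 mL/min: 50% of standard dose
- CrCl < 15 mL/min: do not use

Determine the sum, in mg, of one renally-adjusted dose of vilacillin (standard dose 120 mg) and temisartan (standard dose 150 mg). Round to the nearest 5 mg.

SCr = 317 / 88.4 = 3.586 mg/dL
CrCl = (140 − 24) × 76.7 / (72 × 3.586) × 0.85 = 8897.2 / 258.19 × 0.85 ≈ 29.3 mL/min
CrCl ≈ 29 mL/min.
vilacillin: < 35 mL/min → 10% of 120 mg = 12 mg.
temisartan: 15–54 mL/min → 50% of 150 mg = 75 mg.
Total = 12 + 75 = 87 mg.

85 mg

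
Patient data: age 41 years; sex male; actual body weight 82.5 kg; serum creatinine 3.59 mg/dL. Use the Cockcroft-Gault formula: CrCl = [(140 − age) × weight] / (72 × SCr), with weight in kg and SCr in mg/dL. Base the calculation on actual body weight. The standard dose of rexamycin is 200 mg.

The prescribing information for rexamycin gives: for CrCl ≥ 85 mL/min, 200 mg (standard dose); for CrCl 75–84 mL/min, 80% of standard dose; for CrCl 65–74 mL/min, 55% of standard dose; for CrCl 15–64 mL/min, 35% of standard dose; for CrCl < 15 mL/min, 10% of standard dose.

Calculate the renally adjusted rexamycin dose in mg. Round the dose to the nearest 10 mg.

CrCl = (140 − 41) × 82.5 / (72 × 3.59) = 8167.5 / 258.48 ≈ 31.6 mL/min
CrCl ≈ 32 mL/min → bracket 15–64 mL/min.
35% of 200 mg = 70 mg

70 mg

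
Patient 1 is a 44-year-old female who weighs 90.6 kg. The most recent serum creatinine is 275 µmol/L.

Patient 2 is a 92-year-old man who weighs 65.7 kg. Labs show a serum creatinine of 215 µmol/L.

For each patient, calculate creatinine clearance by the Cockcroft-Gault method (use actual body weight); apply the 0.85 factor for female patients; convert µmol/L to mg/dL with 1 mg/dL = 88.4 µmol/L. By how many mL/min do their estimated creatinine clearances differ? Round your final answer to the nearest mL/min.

15 mL/min

Patient 1: SCr = 275 / 88.4 = 3.111 mg/dL
Patient 1: CrCl = (140 − 44) × 90.6 / (72 × 3.111) × 0.85 = 8697.6 / 223.99 × 0.85 ≈ 33.0 mL/min
Patient 2: SCr = 215 / 88.4 = 2.432 mg/dL
Patient 2: CrCl = (140 − 92) × 65.7 / (72 × 2.432) = 3153.6 / 175.10 ≈ 18.0 mL/min
|33.0 − 18.0| = 15.0 mL/min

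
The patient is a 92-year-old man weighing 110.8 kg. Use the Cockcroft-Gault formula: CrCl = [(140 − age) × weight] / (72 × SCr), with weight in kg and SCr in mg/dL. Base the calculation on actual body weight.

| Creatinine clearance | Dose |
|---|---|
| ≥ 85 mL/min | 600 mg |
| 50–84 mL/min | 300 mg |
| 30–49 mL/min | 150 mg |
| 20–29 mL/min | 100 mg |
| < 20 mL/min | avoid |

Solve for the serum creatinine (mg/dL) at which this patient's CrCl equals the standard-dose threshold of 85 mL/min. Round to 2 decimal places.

Standard dose requires CrCl ≥ 85 mL/min.
Set (140 − 92) × 110.8 / (72 × SCr) = 85
SCr = (140 − 92) × 110.8 / (72 × 85) = 0.869 mg/dL

0.87 mg/dL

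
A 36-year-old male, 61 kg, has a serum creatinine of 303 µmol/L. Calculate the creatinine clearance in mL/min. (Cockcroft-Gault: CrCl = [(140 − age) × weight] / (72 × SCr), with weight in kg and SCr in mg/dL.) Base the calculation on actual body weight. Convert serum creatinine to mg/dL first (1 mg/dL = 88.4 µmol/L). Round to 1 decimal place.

SCr = 303 / 88.4 = 3.428 mg/dL
CrCl = (140 − 36) × 61 / (72 × 3.428) = 6344.0 / 246.82 ≈ 25.7 mL/min

25.7 mL/min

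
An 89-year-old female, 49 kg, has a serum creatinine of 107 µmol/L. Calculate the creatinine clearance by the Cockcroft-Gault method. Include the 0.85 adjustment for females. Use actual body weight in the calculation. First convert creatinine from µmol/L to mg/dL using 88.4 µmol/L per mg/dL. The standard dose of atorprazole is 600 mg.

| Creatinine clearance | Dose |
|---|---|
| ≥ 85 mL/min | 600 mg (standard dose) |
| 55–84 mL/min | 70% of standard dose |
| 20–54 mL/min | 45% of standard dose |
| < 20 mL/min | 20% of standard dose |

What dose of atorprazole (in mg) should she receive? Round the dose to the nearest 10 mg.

SCr = 107 / 88.4 = 1.21 mg/dL
CrCl = (140 − 89) × 49 / (72 × 1.21) × 0.85 = 2499.0 / 87.12 × 0.85 ≈ 24.4 mL/min
CrCl ≈ 24 mL/min → bracket 20–54 mL/min.
45% of 600 mg = 270 mg

270 mg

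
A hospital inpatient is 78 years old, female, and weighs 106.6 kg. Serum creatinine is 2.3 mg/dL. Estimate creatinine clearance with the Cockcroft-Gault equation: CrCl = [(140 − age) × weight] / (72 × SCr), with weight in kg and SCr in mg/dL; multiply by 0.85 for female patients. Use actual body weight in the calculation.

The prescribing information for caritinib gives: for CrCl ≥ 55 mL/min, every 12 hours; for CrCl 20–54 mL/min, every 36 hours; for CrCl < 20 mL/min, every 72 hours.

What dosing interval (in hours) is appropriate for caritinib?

every 36 hours

CrCl = (140 − 78) × 106.6 / (72 × 2.3) × 0.85 = 6609.2 / 165.60 × 0.85 ≈ 33.9 mL/min
CrCl ≈ 34 mL/min → bracket 20–54 mL/min → every 36 hours.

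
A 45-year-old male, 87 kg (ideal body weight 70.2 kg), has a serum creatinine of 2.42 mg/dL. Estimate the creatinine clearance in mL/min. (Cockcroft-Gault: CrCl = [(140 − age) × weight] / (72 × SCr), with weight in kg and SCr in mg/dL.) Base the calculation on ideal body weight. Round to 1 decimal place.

CrCl = (140 − 45) × 70.2 / (72 × 2.42) = 6669.0 / 174.24 ≈ 38.3 mL/min

38.3 mL/min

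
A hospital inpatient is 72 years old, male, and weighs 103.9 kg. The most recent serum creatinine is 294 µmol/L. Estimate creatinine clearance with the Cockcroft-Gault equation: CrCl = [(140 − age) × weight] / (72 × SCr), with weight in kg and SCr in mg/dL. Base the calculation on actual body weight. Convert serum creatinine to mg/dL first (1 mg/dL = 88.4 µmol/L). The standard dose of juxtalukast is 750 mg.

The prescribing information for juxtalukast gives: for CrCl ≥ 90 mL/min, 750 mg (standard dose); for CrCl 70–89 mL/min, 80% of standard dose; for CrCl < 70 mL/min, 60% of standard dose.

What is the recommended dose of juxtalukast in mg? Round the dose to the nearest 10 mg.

SCr = 294 / 88.4 = 3.326 mg/dL
CrCl = (140 − 72) × 103.9 / (72 × 3.326) = 7065.2 / 239.47 ≈ 29.5 mL/min
CrCl ≈ 30 mL/min → bracket < 70 mL/min.
60% of 750 mg = 450 mg

450 mg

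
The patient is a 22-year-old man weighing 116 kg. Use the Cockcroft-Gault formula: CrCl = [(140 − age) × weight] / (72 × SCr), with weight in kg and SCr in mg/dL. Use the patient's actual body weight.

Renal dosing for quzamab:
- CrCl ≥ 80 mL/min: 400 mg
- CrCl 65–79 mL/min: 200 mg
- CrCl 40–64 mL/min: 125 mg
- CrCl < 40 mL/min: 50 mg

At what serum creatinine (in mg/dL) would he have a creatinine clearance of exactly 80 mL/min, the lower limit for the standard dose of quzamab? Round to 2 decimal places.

2.38 mg/dL

Standard dose requires CrCl ≥ 80 mL/min.
Set (140 − 22) × 116 / (72 × SCr) = 80
SCr = (140 − 22) × 116 / (72 × 80) = 2.376 mg/dL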